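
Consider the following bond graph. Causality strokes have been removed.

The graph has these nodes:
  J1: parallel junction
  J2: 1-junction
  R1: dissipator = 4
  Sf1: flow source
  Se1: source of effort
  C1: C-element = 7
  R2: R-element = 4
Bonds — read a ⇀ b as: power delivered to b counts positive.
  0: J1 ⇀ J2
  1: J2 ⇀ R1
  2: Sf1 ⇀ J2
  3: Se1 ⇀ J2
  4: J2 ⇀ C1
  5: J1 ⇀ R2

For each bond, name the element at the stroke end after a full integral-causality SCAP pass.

b0 |J2
b1 |J2
b2 |Sf1
b3 |J2
b4 |J2
b5 |J1

#2 →Sf1  (source Sf1 imposes f)
#3 →J2  (Se1: effort source, stroke at far end)
#0 →J2  (J2 flow already set via bond 2)
#1 →J2  (J2 flow already set via bond 2)
#4 →J2  (J2: bond 2 brought flow, rest push out)
#5 →J1  (J1 needs exactly one e-in)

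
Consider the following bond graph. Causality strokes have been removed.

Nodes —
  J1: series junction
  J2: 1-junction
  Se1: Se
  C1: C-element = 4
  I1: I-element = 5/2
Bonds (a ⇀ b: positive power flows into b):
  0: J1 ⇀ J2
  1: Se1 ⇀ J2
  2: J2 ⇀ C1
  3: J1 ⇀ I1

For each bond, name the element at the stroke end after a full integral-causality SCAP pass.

β1 →J2  (source Se1 imposes e)
β2 →J2  (C1 outputs effort q/C1)
β0 →J1  (J2: last free bond brings flow in)
β3 →I1  (J1 needs exactly one f-in)

#0 stroke at J1
#1 stroke at J2
#2 stroke at J2
#3 stroke at I1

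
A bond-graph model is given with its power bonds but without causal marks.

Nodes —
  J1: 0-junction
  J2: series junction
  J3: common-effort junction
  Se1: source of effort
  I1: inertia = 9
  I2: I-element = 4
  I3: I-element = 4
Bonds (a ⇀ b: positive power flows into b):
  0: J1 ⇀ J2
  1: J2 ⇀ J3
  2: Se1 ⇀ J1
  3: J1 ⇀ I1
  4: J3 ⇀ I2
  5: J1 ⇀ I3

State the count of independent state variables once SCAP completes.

3  (I1, I2, I3 all integral)

b2 stroke at J1  (Se1 (Se) sets effort on bond)
b0 stroke at J2  (J1 effort already set via bond 2)
b3 stroke at I1  (J1: bond 2 brought effort, rest push out)
b5 stroke at I3  (J1 effort already set via bond 2)
b1 stroke at J3  (J2: last free bond brings flow in)
b4 stroke at I2  (J3: bond 1 brought effort, rest push out)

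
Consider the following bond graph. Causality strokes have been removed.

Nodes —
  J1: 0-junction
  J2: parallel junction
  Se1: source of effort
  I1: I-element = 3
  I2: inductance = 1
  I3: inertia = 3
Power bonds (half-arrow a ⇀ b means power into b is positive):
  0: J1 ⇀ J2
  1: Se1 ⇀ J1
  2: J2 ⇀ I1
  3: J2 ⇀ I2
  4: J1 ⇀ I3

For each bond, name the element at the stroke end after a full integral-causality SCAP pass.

#0 →J2
#1 →J1
#2 →I1
#3 →I2
#4 →I3

#1 stroke→J1  (Se1: effort source, stroke at far end)
#0 stroke→J2  (J1 effort already set via bond 1)
#4 stroke→I3  (J1: bond 1 brought effort, rest push out)
#2 stroke→I1  (J2: bond 0 brought effort, rest push out)
#3 stroke→I2  (J2 effort already set via bond 0)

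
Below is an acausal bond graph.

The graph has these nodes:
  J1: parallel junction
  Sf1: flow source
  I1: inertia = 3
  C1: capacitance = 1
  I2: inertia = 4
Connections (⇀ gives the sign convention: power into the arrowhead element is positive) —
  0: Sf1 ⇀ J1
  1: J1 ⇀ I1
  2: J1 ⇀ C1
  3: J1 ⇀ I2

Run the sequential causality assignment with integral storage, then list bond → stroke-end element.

b0 stroke at Sf1  (Sf1 fixes flow; stroke at Sf1)
b1 stroke at I1  (I1 integral (f out))
b2 stroke at J1  (C1 integral (e out))
b3 stroke at I2  (0-jn J1 has e-setter on 2)

#0 stroke at Sf1
#1 stroke at I1
#2 stroke at J1
#3 stroke at I2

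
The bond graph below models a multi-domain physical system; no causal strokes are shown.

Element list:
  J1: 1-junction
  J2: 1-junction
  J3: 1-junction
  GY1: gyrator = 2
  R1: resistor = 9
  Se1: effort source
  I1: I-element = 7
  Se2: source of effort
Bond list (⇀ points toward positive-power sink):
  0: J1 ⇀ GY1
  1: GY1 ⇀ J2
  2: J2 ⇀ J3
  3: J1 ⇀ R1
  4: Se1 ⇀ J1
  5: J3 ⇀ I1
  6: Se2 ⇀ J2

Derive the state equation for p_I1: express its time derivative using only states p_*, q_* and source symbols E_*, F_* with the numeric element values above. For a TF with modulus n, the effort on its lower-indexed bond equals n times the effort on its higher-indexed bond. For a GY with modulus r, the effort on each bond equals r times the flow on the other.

dp_I1/dt = 2*E_Se1/9 + E_Se2 - 4*p_I1/63

β4 |J1  (source Se1 imposes e)
β6 |J2  (source Se2 imposes e)
β5 |I1  (prefer integral on I1)
β2 |J3  (J3 flow already set via bond 5)
β1 |J2  (J2 flow already set via bond 2)
β0 |J1  (GY1 both-in/both-out from 1)
β3 |R1  (J1 needs exactly one f-in)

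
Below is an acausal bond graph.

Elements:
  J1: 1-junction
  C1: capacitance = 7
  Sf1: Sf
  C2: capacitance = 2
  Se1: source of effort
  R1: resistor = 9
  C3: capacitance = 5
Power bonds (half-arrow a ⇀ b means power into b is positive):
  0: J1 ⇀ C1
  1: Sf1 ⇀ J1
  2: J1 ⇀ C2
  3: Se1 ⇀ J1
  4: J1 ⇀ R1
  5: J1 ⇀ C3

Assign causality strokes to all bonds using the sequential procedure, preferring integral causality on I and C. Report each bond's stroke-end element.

bond 0 |J1
bond 1 |Sf1
bond 2 |J1
bond 3 |J1
bond 4 |J1
bond 5 |J1

#1 stroke→Sf1  (Sf1: flow source, stroke at near end)
#3 stroke→J1  (Se1 fixes effort; stroke away)
#0 stroke→J1  (J1: bond 1 brought flow, rest push out)
#2 stroke→J1  (common-f at J1 fixed by 1)
#4 stroke→J1  (common-f at J1 fixed by 1)
#5 stroke→J1  (J1: bond 1 brought flow, rest push out)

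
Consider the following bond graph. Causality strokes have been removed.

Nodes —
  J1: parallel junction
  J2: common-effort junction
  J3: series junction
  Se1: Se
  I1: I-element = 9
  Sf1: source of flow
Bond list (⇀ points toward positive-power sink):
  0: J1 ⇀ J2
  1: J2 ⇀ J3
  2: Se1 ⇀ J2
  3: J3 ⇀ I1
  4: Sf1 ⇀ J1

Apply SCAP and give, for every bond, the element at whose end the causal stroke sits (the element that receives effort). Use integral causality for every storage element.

bond 2 stroke→J2  (source Se1 imposes e)
bond 4 stroke→Sf1  (Sf1 fixes flow; stroke at Sf1)
bond 0 stroke→J1  (J1: last free bond brings effort in)
bond 1 stroke→J3  (J2 effort already set via bond 2)
bond 3 stroke→I1  (only one flow-in slot at J3)

#0 stroke at J1
#1 stroke at J3
#2 stroke at J2
#3 stroke at I1
#4 stroke at Sf1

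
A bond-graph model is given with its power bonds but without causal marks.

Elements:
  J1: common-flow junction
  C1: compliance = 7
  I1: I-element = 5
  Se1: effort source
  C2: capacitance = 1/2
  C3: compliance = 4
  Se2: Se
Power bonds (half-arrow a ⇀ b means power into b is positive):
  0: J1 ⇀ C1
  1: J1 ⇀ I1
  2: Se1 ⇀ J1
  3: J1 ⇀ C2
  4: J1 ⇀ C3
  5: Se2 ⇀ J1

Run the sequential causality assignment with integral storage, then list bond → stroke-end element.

b0 |J1
b1 |I1
b2 |J1
b3 |J1
b4 |J1
b5 |J1

b2 stroke at J1  (Se1 fixes effort; stroke away)
b5 stroke at J1  (Se2 (Se) sets effort on bond)
b0 stroke at J1  (C1 integral (e out))
b1 stroke at I1  (prefer integral on I1)
b3 stroke at J1  (common-f at J1 fixed by 1)
b4 stroke at J1  (common-f at J1 fixed by 1)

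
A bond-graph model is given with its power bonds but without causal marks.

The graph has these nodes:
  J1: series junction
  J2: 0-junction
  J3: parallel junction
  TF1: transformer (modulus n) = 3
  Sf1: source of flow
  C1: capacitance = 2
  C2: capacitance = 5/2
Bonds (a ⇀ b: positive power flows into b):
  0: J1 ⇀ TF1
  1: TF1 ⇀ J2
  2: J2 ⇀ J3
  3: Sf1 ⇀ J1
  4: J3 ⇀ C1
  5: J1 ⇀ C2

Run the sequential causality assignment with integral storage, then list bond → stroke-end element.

β0 stroke at J1
β1 stroke at TF1
β2 stroke at J2
β3 stroke at Sf1
β4 stroke at J3
β5 stroke at J1

b3 |Sf1  (Sf1: flow source, stroke at near end)
b0 |J1  (common-f at J1 fixed by 3)
b5 |J1  (common-f at J1 fixed by 3)
b1 |TF1  (through TF1, causality passes straight; one stroke at TF1)
b2 |J2  (J2 needs exactly one e-in)
b4 |J3  (J3: last free bond brings effort in)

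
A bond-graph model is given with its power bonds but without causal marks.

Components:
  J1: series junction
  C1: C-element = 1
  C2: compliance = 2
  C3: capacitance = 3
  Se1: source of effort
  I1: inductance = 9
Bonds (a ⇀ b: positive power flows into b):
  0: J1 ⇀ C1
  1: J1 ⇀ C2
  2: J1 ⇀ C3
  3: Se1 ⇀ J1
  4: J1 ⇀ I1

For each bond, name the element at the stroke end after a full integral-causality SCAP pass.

β0 stroke at J1
β1 stroke at J1
β2 stroke at J1
β3 stroke at J1
β4 stroke at I1

bond 3 stroke at J1  (Se1 fixes effort; stroke away)
bond 0 stroke at J1  (prefer integral on C1)
bond 1 stroke at J1  (C2 integral (e out))
bond 2 stroke at J1  (C3 integral (e out))
bond 4 stroke at I1  (only one flow-in slot at J1)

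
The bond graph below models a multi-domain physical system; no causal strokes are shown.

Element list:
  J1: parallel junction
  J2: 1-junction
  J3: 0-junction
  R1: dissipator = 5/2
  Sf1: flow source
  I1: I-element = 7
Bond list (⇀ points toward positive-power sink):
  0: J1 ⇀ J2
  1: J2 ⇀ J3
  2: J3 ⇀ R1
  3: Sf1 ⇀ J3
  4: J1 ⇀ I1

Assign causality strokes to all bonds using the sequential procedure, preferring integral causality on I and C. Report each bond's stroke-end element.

b3 stroke at Sf1  (source Sf1 imposes f)
b4 stroke at I1  (prefer integral on I1)
b0 stroke at J1  (J1: last free bond brings effort in)
b1 stroke at J2  (common-f at J2 fixed by 0)
b2 stroke at J3  (only one effort-in slot at J3)

β0 |J1
β1 |J2
β2 |J3
β3 |Sf1
β4 |I1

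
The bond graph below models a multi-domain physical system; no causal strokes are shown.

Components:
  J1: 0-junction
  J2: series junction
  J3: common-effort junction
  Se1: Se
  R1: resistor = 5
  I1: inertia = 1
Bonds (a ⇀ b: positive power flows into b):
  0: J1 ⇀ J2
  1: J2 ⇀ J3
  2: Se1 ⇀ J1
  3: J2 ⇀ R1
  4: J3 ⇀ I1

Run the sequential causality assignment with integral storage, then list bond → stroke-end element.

bond 2 →J1  (source Se1 imposes e)
bond 0 →J2  (J1: bond 2 brought effort, rest push out)
bond 4 →I1  (I1 outputs flow p/I1)
bond 1 →J3  (J3: last free bond brings effort in)
bond 3 →J2  (1-jn J2 has f-setter on 1)

bond 0 →J2
bond 1 →J3
bond 2 →J1
bond 3 →J2
bond 4 →I1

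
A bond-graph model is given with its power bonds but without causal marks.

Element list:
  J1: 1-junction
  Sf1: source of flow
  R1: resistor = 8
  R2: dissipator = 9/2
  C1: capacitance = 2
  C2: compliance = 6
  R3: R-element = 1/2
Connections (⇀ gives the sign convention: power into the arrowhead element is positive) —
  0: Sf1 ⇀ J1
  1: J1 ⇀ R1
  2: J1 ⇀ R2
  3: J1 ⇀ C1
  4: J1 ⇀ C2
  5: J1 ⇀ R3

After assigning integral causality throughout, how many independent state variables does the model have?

2  (C1, C2 all integral)

#0 |Sf1  (source Sf1 imposes f)
#1 |J1  (J1 flow already set via bond 0)
#2 |J1  (J1 flow already set via bond 0)
#3 |J1  (common-f at J1 fixed by 0)
#4 |J1  (J1: bond 0 brought flow, rest push out)
#5 |J1  (J1 flow already set via bond 0)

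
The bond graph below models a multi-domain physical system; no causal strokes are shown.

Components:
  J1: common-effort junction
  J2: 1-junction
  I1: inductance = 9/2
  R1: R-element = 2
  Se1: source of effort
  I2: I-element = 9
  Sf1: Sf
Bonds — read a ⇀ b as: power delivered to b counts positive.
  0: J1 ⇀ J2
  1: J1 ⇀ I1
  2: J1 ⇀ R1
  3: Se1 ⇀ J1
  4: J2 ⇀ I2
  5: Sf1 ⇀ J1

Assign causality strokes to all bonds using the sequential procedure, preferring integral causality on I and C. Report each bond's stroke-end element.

b0 stroke→J2
b1 stroke→I1
b2 stroke→R1
b3 stroke→J1
b4 stroke→I2
b5 stroke→Sf1

bond 3 →J1  (Se1 fixes effort; stroke away)
bond 5 →Sf1  (source Sf1 imposes f)
bond 0 →J2  (J1: bond 3 brought effort, rest push out)
bond 1 →I1  (0-jn J1 has e-setter on 3)
bond 2 →R1  (0-jn J1 has e-setter on 3)
bond 4 →I2  (J2 needs exactly one f-in)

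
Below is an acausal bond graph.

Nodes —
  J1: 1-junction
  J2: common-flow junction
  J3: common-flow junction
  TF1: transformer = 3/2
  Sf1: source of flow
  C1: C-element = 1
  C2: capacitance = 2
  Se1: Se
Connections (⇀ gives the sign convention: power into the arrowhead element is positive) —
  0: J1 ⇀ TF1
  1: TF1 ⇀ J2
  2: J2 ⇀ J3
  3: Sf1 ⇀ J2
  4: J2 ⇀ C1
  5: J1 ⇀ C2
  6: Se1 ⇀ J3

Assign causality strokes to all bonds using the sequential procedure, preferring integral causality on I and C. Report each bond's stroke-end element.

b3 stroke at Sf1  (Sf1 fixes flow; stroke at Sf1)
b6 stroke at J3  (source Se1 imposes e)
b1 stroke at J2  (common-f at J2 fixed by 3)
b2 stroke at J2  (J2: bond 3 brought flow, rest push out)
b4 stroke at J2  (J2: bond 3 brought flow, rest push out)
b0 stroke at TF1  (TF1: transformer flips bond 1)
b5 stroke at J1  (J1 flow already set via bond 0)

#0 stroke→TF1
#1 stroke→J2
#2 stroke→J2
#3 stroke→Sf1
#4 stroke→J2
#5 stroke→J1
#6 stroke→J3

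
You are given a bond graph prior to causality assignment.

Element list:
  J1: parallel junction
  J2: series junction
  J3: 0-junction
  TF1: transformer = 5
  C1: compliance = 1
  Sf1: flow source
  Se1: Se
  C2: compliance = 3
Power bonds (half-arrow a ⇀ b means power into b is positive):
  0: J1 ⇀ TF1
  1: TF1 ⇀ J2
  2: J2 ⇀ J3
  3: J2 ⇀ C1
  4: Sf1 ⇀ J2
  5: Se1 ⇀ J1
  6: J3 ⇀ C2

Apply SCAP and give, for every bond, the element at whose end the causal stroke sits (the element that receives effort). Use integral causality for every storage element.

b0 |TF1
b1 |J2
b2 |J2
b3 |J2
b4 |Sf1
b5 |J1
b6 |J3

β4 |Sf1  (source Sf1 imposes f)
β5 |J1  (Se1 (Se) sets effort on bond)
β0 |TF1  (J1 effort already set via bond 5)
β1 |J2  (common-f at J2 fixed by 4)
β2 |J2  (common-f at J2 fixed by 4)
β3 |J2  (common-f at J2 fixed by 4)
β6 |J3  (only one effort-in slot at J3)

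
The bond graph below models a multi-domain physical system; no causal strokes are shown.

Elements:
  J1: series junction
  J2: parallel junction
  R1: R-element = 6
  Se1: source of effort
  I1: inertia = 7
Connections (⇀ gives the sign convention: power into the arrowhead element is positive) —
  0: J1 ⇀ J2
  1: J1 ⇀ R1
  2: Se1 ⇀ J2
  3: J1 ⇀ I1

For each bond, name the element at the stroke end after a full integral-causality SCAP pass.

b2 |J2  (Se1: effort source, stroke at far end)
b0 |J1  (common-e at J2 fixed by 2)
b3 |I1  (prefer integral on I1)
b1 |J1  (J1 flow already set via bond 3)

bond 0 stroke at J1
bond 1 stroke at J1
bond 2 stroke at J2
bond 3 stroke at I1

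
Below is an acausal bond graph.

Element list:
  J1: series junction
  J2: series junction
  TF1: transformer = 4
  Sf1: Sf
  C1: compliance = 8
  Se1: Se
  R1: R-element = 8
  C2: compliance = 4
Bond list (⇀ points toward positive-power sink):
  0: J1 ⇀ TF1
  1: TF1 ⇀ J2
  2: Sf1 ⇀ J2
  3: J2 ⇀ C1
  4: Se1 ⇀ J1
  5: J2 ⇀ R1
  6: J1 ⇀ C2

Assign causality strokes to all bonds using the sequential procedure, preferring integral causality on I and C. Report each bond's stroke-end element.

bond 0 |TF1
bond 1 |J2
bond 2 |Sf1
bond 3 |J2
bond 4 |J1
bond 5 |J2
bond 6 |J1

β2 |Sf1  (Sf1 fixes flow; stroke at Sf1)
β4 |J1  (Se1: effort source, stroke at far end)
β1 |J2  (J2 flow already set via bond 2)
β3 |J2  (J2: bond 2 brought flow, rest push out)
β5 |J2  (J2: bond 2 brought flow, rest push out)
β0 |TF1  (TF TF1: opposite of bond 1)
β6 |J1  (1-jn J1 has f-setter on 0)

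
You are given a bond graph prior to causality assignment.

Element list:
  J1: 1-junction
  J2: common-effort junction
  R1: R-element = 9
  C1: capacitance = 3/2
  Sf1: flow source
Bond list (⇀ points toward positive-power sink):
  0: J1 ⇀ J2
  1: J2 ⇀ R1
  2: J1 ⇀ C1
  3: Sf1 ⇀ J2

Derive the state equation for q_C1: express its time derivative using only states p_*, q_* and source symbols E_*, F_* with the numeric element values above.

dq_C1/dt = -F_Sf1 - 2*q_C1/27

β3 →Sf1  (Sf1: flow source, stroke at near end)
β2 →J1  (C1 outputs effort q/C1)
β0 →J2  (only one flow-in slot at J1)
β1 →R1  (0-jn J2 has e-setter on 0)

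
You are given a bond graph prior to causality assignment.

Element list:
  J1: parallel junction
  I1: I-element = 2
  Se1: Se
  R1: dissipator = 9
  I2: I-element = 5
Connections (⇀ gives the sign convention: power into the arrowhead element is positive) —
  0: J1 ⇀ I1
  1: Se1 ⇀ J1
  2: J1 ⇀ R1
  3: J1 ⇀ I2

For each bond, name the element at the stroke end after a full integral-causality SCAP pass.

#1 stroke→J1  (source Se1 imposes e)
#0 stroke→I1  (J1: bond 1 brought effort, rest push out)
#2 stroke→R1  (J1: bond 1 brought effort, rest push out)
#3 stroke→I2  (common-e at J1 fixed by 1)

bond 0 stroke at I1
bond 1 stroke at J1
bond 2 stroke at R1
bond 3 stroke at I2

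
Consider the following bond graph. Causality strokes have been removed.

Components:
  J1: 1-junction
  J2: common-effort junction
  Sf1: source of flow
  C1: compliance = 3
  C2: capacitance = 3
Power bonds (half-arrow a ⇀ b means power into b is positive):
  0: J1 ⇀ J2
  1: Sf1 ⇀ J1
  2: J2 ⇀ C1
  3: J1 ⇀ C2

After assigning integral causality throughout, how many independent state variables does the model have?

2  (C1, C2 all integral)

b1 →Sf1  (source Sf1 imposes f)
b0 →J1  (1-jn J1 has f-setter on 1)
b3 →J1  (J1 flow already set via bond 1)
b2 →J2  (J2: last free bond brings effort in)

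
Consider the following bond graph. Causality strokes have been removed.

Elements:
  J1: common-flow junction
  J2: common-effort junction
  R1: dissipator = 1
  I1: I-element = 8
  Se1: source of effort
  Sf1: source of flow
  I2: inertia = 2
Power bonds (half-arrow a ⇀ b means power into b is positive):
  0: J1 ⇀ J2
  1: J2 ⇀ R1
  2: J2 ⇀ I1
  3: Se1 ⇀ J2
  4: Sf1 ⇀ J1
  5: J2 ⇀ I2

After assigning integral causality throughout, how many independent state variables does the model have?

2  (I1, I2 all integral)

β3 →J2  (Se1 fixes effort; stroke away)
β4 →Sf1  (source Sf1 imposes f)
β0 →J1  (J1 flow already set via bond 4)
β1 →R1  (0-jn J2 has e-setter on 3)
β2 →I1  (J2: bond 3 brought effort, rest push out)
β5 →I2  (common-e at J2 fixed by 3)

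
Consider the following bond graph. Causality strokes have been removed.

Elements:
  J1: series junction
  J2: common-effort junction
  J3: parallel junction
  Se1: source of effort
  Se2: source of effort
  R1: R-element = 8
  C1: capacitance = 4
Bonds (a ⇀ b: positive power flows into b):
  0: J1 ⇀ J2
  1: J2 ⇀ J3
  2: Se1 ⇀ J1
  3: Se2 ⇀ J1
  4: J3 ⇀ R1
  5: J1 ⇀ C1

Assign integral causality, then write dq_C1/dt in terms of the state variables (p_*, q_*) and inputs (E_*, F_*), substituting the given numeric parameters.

#2 stroke→J1  (Se1 fixes effort; stroke away)
#3 stroke→J1  (source Se2 imposes e)
#5 stroke→J1  (C1 outputs effort q/C1)
#0 stroke→J2  (J1: last free bond brings flow in)
#1 stroke→J3  (common-e at J2 fixed by 0)
#4 stroke→R1  (0-jn J3 has e-setter on 1)

dq_C1/dt = E_Se1/8 + E_Se2/8 - q_C1/32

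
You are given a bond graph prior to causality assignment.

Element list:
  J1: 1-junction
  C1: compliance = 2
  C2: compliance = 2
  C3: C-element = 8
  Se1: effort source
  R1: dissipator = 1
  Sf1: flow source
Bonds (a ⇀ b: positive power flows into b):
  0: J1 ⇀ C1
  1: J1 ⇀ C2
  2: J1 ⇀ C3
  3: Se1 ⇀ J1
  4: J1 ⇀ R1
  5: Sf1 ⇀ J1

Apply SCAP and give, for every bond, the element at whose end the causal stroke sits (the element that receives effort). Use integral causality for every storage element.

β0 →J1
β1 →J1
β2 →J1
β3 →J1
β4 →J1
β5 →Sf1

β3 |J1  (Se1: effort source, stroke at far end)
β5 |Sf1  (Sf1 fixes flow; stroke at Sf1)
β0 |J1  (J1 flow already set via bond 5)
β1 |J1  (1-jn J1 has f-setter on 5)
β2 |J1  (1-jn J1 has f-setter on 5)
β4 |J1  (common-f at J1 fixed by 5)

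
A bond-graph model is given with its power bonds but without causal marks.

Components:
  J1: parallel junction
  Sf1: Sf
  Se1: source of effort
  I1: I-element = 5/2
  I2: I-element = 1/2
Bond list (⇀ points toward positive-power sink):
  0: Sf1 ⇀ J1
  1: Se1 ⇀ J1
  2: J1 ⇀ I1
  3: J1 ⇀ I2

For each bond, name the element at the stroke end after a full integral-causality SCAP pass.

b0 |Sf1
b1 |J1
b2 |I1
b3 |I2

β0 →Sf1  (Sf1 fixes flow; stroke at Sf1)
β1 →J1  (Se1 (Se) sets effort on bond)
β2 →I1  (J1: bond 1 brought effort, rest push out)
β3 →I2  (0-jn J1 has e-setter on 1)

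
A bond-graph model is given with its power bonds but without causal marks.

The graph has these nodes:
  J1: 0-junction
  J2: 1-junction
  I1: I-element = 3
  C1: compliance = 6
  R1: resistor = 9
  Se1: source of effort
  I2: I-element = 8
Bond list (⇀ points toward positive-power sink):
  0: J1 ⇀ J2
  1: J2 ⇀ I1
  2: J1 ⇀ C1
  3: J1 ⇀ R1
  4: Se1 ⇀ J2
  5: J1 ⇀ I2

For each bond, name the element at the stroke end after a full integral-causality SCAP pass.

b0 stroke at J2
b1 stroke at I1
b2 stroke at J1
b3 stroke at R1
b4 stroke at J2
b5 stroke at I2

b4 stroke→J2  (Se1 (Se) sets effort on bond)
b1 stroke→I1  (I1: I, integral causality)
b0 stroke→J2  (J2 flow already set via bond 1)
b2 stroke→J1  (C1 integral (e out))
b3 stroke→R1  (0-jn J1 has e-setter on 2)
b5 stroke→I2  (J1: bond 2 brought effort, rest push out)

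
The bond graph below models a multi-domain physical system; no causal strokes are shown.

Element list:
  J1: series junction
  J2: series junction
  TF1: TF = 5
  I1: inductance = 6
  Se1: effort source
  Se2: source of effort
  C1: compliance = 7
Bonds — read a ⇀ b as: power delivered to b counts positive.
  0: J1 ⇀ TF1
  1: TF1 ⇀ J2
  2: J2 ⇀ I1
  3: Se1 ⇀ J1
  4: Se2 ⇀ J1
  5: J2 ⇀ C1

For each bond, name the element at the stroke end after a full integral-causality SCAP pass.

bond 3 stroke at J1  (Se1 (Se) sets effort on bond)
bond 4 stroke at J1  (source Se2 imposes e)
bond 0 stroke at TF1  (closing 1-jn rule on J1)
bond 1 stroke at J2  (through TF1, causality passes straight; one stroke at TF1)
bond 2 stroke at I1  (I1: I, integral causality)
bond 5 stroke at J2  (J2: bond 2 brought flow, rest push out)

b0 →TF1
b1 →J2
b2 →I1
b3 →J1
b4 →J1
b5 →J2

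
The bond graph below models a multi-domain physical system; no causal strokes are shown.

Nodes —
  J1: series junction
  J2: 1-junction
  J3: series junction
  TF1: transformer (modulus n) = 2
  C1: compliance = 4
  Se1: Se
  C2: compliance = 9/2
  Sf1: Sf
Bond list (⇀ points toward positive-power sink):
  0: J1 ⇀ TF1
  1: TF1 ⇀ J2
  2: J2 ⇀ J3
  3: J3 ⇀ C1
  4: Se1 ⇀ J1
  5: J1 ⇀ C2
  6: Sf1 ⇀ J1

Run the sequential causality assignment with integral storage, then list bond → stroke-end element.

bond 0 |J1
bond 1 |TF1
bond 2 |J2
bond 3 |J3
bond 4 |J1
bond 5 |J1
bond 6 |Sf1

β4 →J1  (Se1: effort source, stroke at far end)
β6 →Sf1  (Sf1: flow source, stroke at near end)
β0 →J1  (common-f at J1 fixed by 6)
β5 →J1  (J1 flow already set via bond 6)
β1 →TF1  (TF1 one-in-one-out from 0)
β2 →J2  (common-f at J2 fixed by 1)
β3 →J3  (J3: bond 2 brought flow, rest push out)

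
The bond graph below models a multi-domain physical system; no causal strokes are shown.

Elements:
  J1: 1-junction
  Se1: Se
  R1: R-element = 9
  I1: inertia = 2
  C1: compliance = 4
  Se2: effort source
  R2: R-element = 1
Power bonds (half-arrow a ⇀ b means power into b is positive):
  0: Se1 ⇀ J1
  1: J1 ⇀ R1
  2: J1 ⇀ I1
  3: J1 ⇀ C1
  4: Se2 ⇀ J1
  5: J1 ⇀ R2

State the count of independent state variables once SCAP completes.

2  (C1, I1 all integral)

β0 stroke→J1  (source Se1 imposes e)
β4 stroke→J1  (Se2 (Se) sets effort on bond)
β2 stroke→I1  (I1 outputs flow p/I1)
β1 stroke→J1  (common-f at J1 fixed by 2)
β3 stroke→J1  (J1 flow already set via bond 2)
β5 stroke→J1  (common-f at J1 fixed by 2)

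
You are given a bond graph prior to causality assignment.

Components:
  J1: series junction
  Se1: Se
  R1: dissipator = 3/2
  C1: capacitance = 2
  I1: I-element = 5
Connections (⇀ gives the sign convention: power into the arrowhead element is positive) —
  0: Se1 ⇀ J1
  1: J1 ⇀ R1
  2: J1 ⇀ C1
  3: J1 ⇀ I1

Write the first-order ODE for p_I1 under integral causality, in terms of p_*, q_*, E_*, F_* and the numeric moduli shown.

bond 0 stroke→J1  (Se1: effort source, stroke at far end)
bond 2 stroke→J1  (C1 outputs effort q/C1)
bond 3 stroke→I1  (I1 outputs flow p/I1)
bond 1 stroke→J1  (J1: bond 3 brought flow, rest push out)

dp_I1/dt = E_Se1 - 3*p_I1/10 - q_C1/2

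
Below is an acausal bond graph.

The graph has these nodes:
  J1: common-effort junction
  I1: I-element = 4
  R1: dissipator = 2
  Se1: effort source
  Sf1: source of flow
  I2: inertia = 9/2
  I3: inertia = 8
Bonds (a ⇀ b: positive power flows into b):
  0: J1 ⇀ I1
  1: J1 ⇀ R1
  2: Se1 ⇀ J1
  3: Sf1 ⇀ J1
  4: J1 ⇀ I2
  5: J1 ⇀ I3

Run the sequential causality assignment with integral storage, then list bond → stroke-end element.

#0 stroke→I1
#1 stroke→R1
#2 stroke→J1
#3 stroke→Sf1
#4 stroke→I2
#5 stroke→I3

bond 2 stroke→J1  (Se1: effort source, stroke at far end)
bond 3 stroke→Sf1  (Sf1 fixes flow; stroke at Sf1)
bond 0 stroke→I1  (common-e at J1 fixed by 2)
bond 1 stroke→R1  (common-e at J1 fixed by 2)
bond 4 stroke→I2  (common-e at J1 fixed by 2)
bond 5 stroke→I3  (0-jn J1 has e-setter on 2)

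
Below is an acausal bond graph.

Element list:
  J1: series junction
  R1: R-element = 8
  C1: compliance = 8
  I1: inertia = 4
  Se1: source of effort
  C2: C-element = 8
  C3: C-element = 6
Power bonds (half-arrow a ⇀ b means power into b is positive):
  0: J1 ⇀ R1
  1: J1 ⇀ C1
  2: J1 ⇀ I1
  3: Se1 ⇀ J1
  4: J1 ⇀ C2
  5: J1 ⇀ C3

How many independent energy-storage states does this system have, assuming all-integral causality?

bond 3 |J1  (Se1 fixes effort; stroke away)
bond 1 |J1  (prefer integral on C1)
bond 2 |I1  (I1 integral (f out))
bond 0 |J1  (J1: bond 2 brought flow, rest push out)
bond 4 |J1  (1-jn J1 has f-setter on 2)
bond 5 |J1  (common-f at J1 fixed by 2)

4  (C1, C2, C3, I1 all integral)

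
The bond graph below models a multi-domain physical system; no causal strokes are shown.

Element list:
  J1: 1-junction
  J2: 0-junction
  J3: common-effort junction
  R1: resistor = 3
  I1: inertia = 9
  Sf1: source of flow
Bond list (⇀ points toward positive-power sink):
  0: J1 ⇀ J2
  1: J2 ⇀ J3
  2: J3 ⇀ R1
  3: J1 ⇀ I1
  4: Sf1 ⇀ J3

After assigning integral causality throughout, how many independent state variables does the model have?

bond 4 stroke→Sf1  (Sf1: flow source, stroke at near end)
bond 3 stroke→I1  (prefer integral on I1)
bond 0 stroke→J1  (J1 flow already set via bond 3)
bond 1 stroke→J2  (only one effort-in slot at J2)
bond 2 stroke→J3  (J3 needs exactly one e-in)

1  (I1 all integral)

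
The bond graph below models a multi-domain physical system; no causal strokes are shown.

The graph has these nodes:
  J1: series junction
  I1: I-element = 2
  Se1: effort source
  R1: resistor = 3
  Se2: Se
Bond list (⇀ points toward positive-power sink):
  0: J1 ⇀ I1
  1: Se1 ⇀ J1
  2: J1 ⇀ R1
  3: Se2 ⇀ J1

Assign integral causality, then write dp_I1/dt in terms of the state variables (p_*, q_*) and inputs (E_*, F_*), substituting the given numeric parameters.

dp_I1/dt = E_Se1 + E_Se2 - 3*p_I1/2

b1 stroke→J1  (source Se1 imposes e)
b3 stroke→J1  (source Se2 imposes e)
b0 stroke→I1  (prefer integral on I1)
b2 stroke→J1  (J1 flow already set via bond 0)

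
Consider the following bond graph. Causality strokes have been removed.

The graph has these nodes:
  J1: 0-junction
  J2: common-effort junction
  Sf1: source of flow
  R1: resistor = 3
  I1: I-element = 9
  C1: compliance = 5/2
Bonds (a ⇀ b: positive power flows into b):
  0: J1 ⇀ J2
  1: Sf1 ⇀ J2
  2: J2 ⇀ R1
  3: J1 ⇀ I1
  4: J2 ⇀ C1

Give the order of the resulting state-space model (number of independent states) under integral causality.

b1 |Sf1  (Sf1 fixes flow; stroke at Sf1)
b3 |I1  (I1 integral (f out))
b0 |J1  (J1 needs exactly one e-in)
b4 |J2  (C1: C, integral causality)
b2 |R1  (J2: bond 4 brought effort, rest push out)

2  (C1, I1 all integral)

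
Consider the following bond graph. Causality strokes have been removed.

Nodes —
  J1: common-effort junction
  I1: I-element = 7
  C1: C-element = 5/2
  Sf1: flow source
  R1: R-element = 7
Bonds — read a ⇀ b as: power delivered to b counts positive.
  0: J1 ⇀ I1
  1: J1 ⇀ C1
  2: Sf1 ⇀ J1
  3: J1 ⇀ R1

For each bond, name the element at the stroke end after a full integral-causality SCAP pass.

bond 2 stroke at Sf1  (Sf1 fixes flow; stroke at Sf1)
bond 0 stroke at I1  (I1 outputs flow p/I1)
bond 1 stroke at J1  (C1 outputs effort q/C1)
bond 3 stroke at R1  (J1 effort already set via bond 1)

b0 stroke→I1
b1 stroke→J1
b2 stroke→Sf1
b3 stroke→R1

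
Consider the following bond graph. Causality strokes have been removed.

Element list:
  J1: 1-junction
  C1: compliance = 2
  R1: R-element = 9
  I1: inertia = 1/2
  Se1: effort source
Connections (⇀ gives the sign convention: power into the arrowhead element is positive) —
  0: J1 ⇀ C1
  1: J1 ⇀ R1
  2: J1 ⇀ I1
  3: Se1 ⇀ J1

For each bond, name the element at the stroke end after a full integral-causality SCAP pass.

β0 stroke→J1
β1 stroke→J1
β2 stroke→I1
β3 stroke→J1

b3 stroke→J1  (source Se1 imposes e)
b0 stroke→J1  (C1: C, integral causality)
b2 stroke→I1  (I1 integral (f out))
b1 stroke→J1  (J1 flow already set via bond 2)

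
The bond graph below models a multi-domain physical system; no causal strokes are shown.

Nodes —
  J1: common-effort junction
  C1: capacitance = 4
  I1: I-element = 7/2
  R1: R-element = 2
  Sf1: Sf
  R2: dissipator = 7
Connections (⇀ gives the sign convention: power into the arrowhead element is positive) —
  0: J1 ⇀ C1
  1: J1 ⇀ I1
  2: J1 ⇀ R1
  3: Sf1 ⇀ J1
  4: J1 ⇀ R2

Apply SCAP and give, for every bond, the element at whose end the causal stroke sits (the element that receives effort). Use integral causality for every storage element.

β3 →Sf1  (Sf1 fixes flow; stroke at Sf1)
β0 →J1  (C1 outputs effort q/C1)
β1 →I1  (0-jn J1 has e-setter on 0)
β2 →R1  (common-e at J1 fixed by 0)
β4 →R2  (common-e at J1 fixed by 0)

β0 |J1
β1 |I1
β2 |R1
β3 |Sf1
β4 |R2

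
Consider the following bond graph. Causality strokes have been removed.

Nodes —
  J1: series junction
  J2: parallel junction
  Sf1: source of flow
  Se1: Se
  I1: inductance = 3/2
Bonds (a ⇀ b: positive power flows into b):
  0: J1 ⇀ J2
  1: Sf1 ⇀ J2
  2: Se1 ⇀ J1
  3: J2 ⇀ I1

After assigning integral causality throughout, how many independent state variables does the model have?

b1 →Sf1  (Sf1: flow source, stroke at near end)
b2 →J1  (Se1: effort source, stroke at far end)
b0 →J2  (J1: last free bond brings flow in)
b3 →I1  (J2: bond 0 brought effort, rest push out)

1  (I1 all integral)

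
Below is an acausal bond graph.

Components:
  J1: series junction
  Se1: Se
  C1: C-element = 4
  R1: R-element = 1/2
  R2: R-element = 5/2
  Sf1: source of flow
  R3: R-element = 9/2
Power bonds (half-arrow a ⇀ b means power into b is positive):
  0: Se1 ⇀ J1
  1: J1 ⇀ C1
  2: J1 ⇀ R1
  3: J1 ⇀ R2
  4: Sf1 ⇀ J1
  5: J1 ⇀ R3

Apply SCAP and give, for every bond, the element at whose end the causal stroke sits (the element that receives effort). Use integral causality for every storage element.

b0 |J1  (Se1 fixes effort; stroke away)
b4 |Sf1  (Sf1 (Sf) sets flow on bond)
b1 |J1  (common-f at J1 fixed by 4)
b2 |J1  (J1 flow already set via bond 4)
b3 |J1  (common-f at J1 fixed by 4)
b5 |J1  (1-jn J1 has f-setter on 4)

β0 stroke at J1
β1 stroke at J1
β2 stroke at J1
β3 stroke at J1
β4 stroke at Sf1
β5 stroke at J1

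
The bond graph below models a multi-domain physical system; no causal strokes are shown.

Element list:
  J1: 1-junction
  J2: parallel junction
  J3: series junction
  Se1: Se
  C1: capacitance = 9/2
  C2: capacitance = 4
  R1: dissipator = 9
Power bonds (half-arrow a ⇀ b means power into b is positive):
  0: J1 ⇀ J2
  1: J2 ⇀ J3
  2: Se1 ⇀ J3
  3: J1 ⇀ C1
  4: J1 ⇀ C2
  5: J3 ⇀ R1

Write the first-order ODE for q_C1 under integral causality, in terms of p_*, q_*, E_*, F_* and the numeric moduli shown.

bond 2 |J3  (Se1 fixes effort; stroke away)
bond 3 |J1  (C1: C, integral causality)
bond 4 |J1  (C2: C, integral causality)
bond 0 |J2  (closing 1-jn rule on J1)
bond 1 |J3  (J2: bond 0 brought effort, rest push out)
bond 5 |R1  (only one flow-in slot at J3)

dq_C1/dt = E_Se1/9 - 2*q_C1/81 - q_C2/36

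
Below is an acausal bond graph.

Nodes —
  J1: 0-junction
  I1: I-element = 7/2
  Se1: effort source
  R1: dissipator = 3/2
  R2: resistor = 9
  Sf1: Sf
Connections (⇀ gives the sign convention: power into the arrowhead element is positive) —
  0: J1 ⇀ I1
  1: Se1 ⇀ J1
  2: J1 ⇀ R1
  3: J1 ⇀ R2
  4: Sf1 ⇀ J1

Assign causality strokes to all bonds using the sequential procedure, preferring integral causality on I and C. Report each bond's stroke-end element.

β1 |J1  (Se1 (Se) sets effort on bond)
β4 |Sf1  (Sf1 fixes flow; stroke at Sf1)
β0 |I1  (J1 effort already set via bond 1)
β2 |R1  (J1 effort already set via bond 1)
β3 |R2  (J1 effort already set via bond 1)

bond 0 stroke→I1
bond 1 stroke→J1
bond 2 stroke→R1
bond 3 stroke→R2
bond 4 stroke→Sf1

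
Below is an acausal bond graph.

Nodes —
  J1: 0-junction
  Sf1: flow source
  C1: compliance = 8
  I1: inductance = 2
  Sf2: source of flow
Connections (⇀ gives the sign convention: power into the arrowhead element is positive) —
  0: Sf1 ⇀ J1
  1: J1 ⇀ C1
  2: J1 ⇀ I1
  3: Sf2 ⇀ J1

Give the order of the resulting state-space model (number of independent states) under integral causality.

2  (C1, I1 all integral)

#0 |Sf1  (Sf1: flow source, stroke at near end)
#3 |Sf2  (Sf2 fixes flow; stroke at Sf2)
#1 |J1  (prefer integral on C1)
#2 |I1  (J1 effort already set via bond 1)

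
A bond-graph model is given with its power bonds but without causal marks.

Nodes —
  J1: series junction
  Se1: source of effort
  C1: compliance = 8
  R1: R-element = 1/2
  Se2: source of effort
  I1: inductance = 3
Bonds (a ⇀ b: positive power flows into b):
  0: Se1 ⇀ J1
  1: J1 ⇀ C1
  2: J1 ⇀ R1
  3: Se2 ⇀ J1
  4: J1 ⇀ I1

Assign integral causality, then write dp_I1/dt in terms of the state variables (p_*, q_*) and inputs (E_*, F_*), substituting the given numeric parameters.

β0 →J1  (Se1: effort source, stroke at far end)
β3 →J1  (Se2 fixes effort; stroke away)
β1 →J1  (C1 outputs effort q/C1)
β4 →I1  (I1 outputs flow p/I1)
β2 →J1  (common-f at J1 fixed by 4)

dp_I1/dt = E_Se1 + E_Se2 - p_I1/6 - q_C1/8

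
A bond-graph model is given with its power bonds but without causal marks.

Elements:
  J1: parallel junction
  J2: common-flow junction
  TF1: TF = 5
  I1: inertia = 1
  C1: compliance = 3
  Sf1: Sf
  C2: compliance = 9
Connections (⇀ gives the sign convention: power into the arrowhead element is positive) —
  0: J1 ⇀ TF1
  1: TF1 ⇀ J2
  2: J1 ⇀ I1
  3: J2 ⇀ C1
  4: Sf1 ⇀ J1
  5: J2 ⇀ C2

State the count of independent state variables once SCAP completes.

#4 stroke→Sf1  (source Sf1 imposes f)
#2 stroke→I1  (I1 outputs flow p/I1)
#0 stroke→J1  (J1: last free bond brings effort in)
#1 stroke→TF1  (TF1 one-in-one-out from 0)
#3 stroke→J2  (J2: bond 1 brought flow, rest push out)
#5 stroke→J2  (common-f at J2 fixed by 1)

3  (C1, C2, I1 all integral)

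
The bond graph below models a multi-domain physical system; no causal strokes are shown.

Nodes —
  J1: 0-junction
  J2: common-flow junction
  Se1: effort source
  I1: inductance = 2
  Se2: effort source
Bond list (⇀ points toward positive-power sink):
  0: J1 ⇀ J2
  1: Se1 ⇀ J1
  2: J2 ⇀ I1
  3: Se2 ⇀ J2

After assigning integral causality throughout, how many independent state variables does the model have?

1  (I1 all integral)

β1 stroke at J1  (Se1 (Se) sets effort on bond)
β3 stroke at J2  (Se2 fixes effort; stroke away)
β0 stroke at J2  (J1 effort already set via bond 1)
β2 stroke at I1  (only one flow-in slot at J2)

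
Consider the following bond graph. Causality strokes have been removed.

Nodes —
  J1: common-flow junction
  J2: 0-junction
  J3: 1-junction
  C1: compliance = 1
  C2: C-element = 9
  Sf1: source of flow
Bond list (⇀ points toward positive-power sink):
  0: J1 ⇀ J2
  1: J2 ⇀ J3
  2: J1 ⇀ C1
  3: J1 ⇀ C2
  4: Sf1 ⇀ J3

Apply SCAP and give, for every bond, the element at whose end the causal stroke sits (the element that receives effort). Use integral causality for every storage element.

bond 4 →Sf1  (Sf1: flow source, stroke at near end)
bond 1 →J3  (J3 flow already set via bond 4)
bond 0 →J2  (J2 needs exactly one e-in)
bond 2 →J1  (common-f at J1 fixed by 0)
bond 3 →J1  (1-jn J1 has f-setter on 0)

β0 stroke→J2
β1 stroke→J3
β2 stroke→J1
β3 stroke→J1
β4 stroke→Sf1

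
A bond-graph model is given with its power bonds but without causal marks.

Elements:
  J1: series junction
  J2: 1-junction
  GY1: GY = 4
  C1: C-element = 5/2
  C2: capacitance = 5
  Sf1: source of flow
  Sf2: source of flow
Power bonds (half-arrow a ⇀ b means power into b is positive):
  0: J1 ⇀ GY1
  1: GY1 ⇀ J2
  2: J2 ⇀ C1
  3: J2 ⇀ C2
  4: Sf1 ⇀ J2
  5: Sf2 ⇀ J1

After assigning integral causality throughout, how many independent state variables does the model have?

2  (C1, C2 all integral)

#4 →Sf1  (Sf1 fixes flow; stroke at Sf1)
#5 →Sf2  (Sf2 fixes flow; stroke at Sf2)
#0 →J1  (J1: bond 5 brought flow, rest push out)
#1 →J2  (J2: bond 4 brought flow, rest push out)
#2 →J2  (J2: bond 4 brought flow, rest push out)
#3 →J2  (J2 flow already set via bond 4)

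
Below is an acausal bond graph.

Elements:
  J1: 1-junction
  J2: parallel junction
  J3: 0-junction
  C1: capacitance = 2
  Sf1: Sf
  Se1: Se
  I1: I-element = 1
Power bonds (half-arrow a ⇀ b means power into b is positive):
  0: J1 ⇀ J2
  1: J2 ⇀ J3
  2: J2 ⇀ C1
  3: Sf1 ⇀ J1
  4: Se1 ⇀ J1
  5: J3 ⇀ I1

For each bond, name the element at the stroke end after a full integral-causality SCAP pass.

bond 0 stroke at J1
bond 1 stroke at J3
bond 2 stroke at J2
bond 3 stroke at Sf1
bond 4 stroke at J1
bond 5 stroke at I1

b3 stroke→Sf1  (Sf1: flow source, stroke at near end)
b4 stroke→J1  (Se1 (Se) sets effort on bond)
b0 stroke→J1  (common-f at J1 fixed by 3)
b2 stroke→J2  (C1: C, integral causality)
b1 stroke→J3  (0-jn J2 has e-setter on 2)
b5 stroke→I1  (J3: bond 1 brought effort, rest push out)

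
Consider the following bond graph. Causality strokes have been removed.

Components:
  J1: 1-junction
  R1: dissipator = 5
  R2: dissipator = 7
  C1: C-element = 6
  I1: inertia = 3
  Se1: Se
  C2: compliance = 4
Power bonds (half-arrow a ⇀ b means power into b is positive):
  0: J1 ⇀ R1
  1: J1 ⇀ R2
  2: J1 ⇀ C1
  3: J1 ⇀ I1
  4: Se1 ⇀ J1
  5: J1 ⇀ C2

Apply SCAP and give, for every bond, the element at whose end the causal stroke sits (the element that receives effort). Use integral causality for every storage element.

b0 stroke→J1
b1 stroke→J1
b2 stroke→J1
b3 stroke→I1
b4 stroke→J1
b5 stroke→J1

β4 |J1  (Se1: effort source, stroke at far end)
β2 |J1  (prefer integral on C1)
β3 |I1  (I1 integral (f out))
β0 |J1  (common-f at J1 fixed by 3)
β1 |J1  (J1 flow already set via bond 3)
β5 |J1  (J1 flow already set via bond 3)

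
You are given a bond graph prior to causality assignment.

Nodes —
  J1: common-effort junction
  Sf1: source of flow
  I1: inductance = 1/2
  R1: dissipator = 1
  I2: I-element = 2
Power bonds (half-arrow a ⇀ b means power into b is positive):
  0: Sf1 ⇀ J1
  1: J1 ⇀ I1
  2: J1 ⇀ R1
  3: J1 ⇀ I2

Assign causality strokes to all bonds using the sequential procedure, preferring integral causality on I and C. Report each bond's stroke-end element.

bond 0 stroke at Sf1  (Sf1 fixes flow; stroke at Sf1)
bond 1 stroke at I1  (I1 integral (f out))
bond 3 stroke at I2  (I2 integral (f out))
bond 2 stroke at J1  (J1: last free bond brings effort in)

#0 stroke at Sf1
#1 stroke at I1
#2 stroke at J1
#3 stroke at I2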